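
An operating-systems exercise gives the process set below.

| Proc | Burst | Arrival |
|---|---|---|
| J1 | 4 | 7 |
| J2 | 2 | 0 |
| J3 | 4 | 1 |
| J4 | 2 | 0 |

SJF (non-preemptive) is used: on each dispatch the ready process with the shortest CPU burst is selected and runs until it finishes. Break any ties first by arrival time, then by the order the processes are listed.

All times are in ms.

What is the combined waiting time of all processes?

Schedule: | J2 0-2 | J4 2-4 | J3 4-8 | J1 8-12 |
Completion: J1=12  J2=2  J3=8  J4=4
Turnaround (C−A): J1=5  J2=2  J3=7  J4=4
Waiting = turnaround − burst: J1=1, J2=0, J3=3, J4=2
Total waiting = 1 + 0 + 3 + 2 = 6

6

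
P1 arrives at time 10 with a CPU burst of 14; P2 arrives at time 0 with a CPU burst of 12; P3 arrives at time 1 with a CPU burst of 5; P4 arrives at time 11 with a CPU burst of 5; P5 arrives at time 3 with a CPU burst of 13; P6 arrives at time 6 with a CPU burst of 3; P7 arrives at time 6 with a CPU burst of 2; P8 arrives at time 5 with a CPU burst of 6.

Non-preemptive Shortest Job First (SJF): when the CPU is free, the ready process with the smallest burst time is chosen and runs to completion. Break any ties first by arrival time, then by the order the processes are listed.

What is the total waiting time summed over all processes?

Gantt: | P2 0-12 | P7 12-14 | P6 14-17 | P3 17-22 | P4 22-27 | P8 27-33 | P5 33-46 | P1 46-60 |
Completion: P1=60  P2=12  P3=22  P4=27  P5=46  P6=17  P7=14  P8=33
Turnaround (C−A): P1=50  P2=12  P3=21  P4=16  P5=43  P6=11  P7=8  P8=28
Waiting = turnaround − burst: P1=36, P2=0, P3=16, P4=11, P5=30, P6=8, P7=6, P8=22
Total waiting = 36 + 0 + 16 + 11 + 30 + 8 + 6 + 22 = 129

129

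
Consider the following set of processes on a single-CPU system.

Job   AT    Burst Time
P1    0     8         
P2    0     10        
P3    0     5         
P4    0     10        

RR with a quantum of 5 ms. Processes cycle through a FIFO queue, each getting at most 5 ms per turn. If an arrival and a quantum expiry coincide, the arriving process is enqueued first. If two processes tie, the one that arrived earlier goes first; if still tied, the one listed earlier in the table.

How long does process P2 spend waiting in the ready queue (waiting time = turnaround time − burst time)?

Timeline: | P1 0-5 | P2 5-10 | P3 10-15 | P4 15-20 | P1 20-23 | P2 23-28 | P4 28-33 |
Completion: P1=23  P2=28  P3=15  P4=33
Turnaround (C−A): P1=23  P2=28  P3=15  P4=33
Waiting(P2) = turnaround − burst = 28 − 10 = 18

18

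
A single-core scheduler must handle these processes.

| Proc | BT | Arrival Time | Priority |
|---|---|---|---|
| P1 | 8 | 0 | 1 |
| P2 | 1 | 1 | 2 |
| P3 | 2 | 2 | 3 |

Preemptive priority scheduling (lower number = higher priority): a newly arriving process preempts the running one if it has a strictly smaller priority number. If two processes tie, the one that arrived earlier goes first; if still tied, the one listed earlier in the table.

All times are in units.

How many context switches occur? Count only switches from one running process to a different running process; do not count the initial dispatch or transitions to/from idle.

2

Gantt: | P1 0-8 | P2 8-9 | P3 9-11 |
Completion: P1=8  P2=9  P3=11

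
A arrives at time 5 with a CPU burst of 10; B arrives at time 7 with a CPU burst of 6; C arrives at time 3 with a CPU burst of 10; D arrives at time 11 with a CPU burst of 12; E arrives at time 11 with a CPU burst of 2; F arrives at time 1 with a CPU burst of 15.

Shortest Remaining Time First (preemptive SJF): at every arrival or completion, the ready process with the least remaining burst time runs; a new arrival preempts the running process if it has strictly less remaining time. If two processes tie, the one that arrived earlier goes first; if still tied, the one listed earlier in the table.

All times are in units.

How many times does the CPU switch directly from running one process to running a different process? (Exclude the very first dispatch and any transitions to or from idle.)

6

Schedule: | idle 0-1 | F 1-3 | C 3-13 | E 13-15 | B 15-21 | A 21-31 | D 31-43 | F 43-56 |
Completion: A=31  B=21  C=13  D=43  E=15  F=56
Turnaround (C−A): A=26  B=14  C=10  D=32  E=4  F=55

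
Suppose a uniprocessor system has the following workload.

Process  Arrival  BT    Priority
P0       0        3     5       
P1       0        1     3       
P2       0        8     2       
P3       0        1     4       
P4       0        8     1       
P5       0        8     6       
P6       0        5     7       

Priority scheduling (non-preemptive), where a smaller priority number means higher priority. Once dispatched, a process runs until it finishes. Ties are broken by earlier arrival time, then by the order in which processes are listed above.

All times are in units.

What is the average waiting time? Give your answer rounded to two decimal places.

15.57

Schedule: | P4 0-8 | P2 8-16 | P1 16-17 | P3 17-18 | P0 18-21 | P5 21-29 | P6 29-34 |
Completion: P0=21  P1=17  P2=16  P3=18  P4=8  P5=29  P6=34
Turnaround (C−A): P0=21  P1=17  P2=16  P3=18  P4=8  P5=29  P6=34
Waiting times: P0=18, P1=16, P2=8, P3=17, P4=0, P5=21, P6=29
Average waiting = (18+16+8+17+0+21+29) / 7 = 109/7 = 15.57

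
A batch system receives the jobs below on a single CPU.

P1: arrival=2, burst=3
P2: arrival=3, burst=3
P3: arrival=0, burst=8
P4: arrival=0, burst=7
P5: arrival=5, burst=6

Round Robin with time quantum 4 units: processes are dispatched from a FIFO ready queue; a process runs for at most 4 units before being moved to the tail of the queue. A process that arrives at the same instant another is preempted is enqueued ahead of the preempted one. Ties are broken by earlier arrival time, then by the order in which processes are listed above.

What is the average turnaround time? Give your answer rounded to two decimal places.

Timeline: | P3 0-4 | P4 4-8 | P1 8-11 | P2 11-14 | P3 14-18 | P5 18-22 | P4 22-25 | P5 25-27 |
Completion: P1=11  P2=14  P3=18  P4=25  P5=27
Turnaround times: P1=9, P2=11, P3=18, P4=25, P5=22
Average turnaround = (9+11+18+25+22) / 5 = 85/5 = 17.00

17.00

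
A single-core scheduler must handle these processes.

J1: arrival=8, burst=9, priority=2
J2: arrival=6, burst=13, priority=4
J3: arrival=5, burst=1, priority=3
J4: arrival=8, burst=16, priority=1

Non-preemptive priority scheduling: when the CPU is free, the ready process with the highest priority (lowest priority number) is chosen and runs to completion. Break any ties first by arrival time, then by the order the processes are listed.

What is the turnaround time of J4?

Timeline: | idle 0-5 | J3 5-6 | J2 6-19 | J4 19-35 | J1 35-44 |
Completion: J1=44  J2=19  J3=6  J4=35
Turnaround(J4) = completion − arrival = 35 − 8 = 27

27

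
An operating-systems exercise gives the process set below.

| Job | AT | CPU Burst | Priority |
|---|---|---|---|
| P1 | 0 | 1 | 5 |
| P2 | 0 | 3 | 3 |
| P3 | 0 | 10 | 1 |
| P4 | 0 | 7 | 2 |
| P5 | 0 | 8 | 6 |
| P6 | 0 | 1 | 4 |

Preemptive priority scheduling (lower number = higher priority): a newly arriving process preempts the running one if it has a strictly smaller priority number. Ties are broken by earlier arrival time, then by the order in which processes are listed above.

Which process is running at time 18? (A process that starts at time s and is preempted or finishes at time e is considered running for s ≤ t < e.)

Timeline: | P3 0-10 | P4 10-17 | P2 17-20 | P6 20-21 | P1 21-22 | P5 22-30 |
Completion: P1=22  P2=20  P3=10  P4=17  P5=30  P6=21
Turnaround (C−A): P1=22  P2=20  P3=10  P4=17  P5=30  P6=21

P2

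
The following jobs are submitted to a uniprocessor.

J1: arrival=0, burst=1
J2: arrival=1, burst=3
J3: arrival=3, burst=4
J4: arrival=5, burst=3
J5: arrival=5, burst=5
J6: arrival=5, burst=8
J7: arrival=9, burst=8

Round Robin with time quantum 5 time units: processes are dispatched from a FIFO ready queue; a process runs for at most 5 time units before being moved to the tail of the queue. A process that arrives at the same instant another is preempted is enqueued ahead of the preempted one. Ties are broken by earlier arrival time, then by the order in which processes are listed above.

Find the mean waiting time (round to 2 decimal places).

5.86

Gantt: | J1 0-1 | J2 1-4 | J3 4-8 | J4 8-11 | J5 11-16 | J6 16-21 | J7 21-26 | J6 26-29 | J7 29-32 |
Completion: J1=1  J2=4  J3=8  J4=11  J5=16  J6=29  J7=32
Waiting times: J1=0, J2=0, J3=1, J4=3, J5=6, J6=16, J7=15
Average waiting = (0+0+1+3+6+16+15) / 7 = 41/7 = 5.86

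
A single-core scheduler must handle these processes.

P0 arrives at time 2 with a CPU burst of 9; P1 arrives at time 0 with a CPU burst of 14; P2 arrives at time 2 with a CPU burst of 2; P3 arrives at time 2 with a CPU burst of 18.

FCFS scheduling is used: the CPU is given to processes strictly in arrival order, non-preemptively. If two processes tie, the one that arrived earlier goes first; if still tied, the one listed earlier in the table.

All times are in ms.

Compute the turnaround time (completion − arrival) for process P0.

21

Timeline: | P1 0-14 | P0 14-23 | P2 23-25 | P3 25-43 |
Completion: P0=23  P1=14  P2=25  P3=43
Turnaround (C−A): P0=21  P1=14  P2=23  P3=41
Turnaround(P0) = completion − arrival = 23 − 2 = 21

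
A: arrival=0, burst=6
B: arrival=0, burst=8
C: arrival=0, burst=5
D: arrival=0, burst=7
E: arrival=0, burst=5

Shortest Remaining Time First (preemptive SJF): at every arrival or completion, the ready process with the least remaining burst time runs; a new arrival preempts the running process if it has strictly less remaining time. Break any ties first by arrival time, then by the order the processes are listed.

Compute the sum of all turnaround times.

85

Timeline: | C 0-5 | E 5-10 | A 10-16 | D 16-23 | B 23-31 |
Completion: A=16  B=31  C=5  D=23  E=10
Turnaround = completion − arrival: A=16, B=31, C=5, D=23, E=10
Total turnaround = 16 + 31 + 5 + 23 + 10 = 85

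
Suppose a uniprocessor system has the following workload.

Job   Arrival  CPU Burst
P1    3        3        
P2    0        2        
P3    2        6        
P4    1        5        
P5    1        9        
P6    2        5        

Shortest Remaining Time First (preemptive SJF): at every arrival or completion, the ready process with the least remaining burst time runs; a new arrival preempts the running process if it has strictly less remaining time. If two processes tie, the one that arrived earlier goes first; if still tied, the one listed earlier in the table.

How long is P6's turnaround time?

13

Timeline: | P2 0-2 | P4 2-3 | P1 3-6 | P4 6-10 | P6 10-15 | P3 15-21 | P5 21-30 |
Completion: P1=6  P2=2  P3=21  P4=10  P5=30  P6=15
Turnaround (C−A): P1=3  P2=2  P3=19  P4=9  P5=29  P6=13
Turnaround(P6) = completion − arrival = 15 − 2 = 13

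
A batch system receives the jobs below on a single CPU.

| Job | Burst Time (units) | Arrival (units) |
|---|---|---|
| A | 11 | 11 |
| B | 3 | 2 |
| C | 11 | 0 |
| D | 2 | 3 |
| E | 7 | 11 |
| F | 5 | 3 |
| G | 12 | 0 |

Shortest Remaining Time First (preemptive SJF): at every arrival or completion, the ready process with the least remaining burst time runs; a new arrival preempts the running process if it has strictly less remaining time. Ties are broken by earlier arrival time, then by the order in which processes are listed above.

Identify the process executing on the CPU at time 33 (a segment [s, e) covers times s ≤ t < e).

A

Schedule: | C 0-2 | B 2-5 | D 5-7 | F 7-12 | E 12-19 | C 19-28 | A 28-39 | G 39-51 |
Completion: A=39  B=5  C=28  D=7  E=19  F=12  G=51
Turnaround (C−A): A=28  B=3  C=28  D=4  E=8  F=9  G=51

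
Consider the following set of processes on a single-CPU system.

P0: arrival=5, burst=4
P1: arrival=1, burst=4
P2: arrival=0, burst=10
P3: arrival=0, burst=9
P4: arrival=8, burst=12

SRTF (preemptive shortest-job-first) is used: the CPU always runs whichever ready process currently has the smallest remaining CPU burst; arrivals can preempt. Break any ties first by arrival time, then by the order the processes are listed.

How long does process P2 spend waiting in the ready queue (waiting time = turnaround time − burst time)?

17

Schedule: | P3 0-1 | P1 1-5 | P0 5-9 | P3 9-17 | P2 17-27 | P4 27-39 |
Completion: P0=9  P1=5  P2=27  P3=17  P4=39
Turnaround (C−A): P0=4  P1=4  P2=27  P3=17  P4=31
Waiting(P2) = turnaround − burst = 27 − 10 = 17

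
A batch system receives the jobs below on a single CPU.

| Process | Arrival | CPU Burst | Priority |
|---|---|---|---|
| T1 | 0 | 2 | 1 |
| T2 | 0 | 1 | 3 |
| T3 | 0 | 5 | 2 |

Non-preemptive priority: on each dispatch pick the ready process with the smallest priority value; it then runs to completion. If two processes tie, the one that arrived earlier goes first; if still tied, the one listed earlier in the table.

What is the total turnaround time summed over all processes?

17

Gantt: | T1 0-2 | T3 2-7 | T2 7-8 |
Completion: T1=2  T2=8  T3=7
Turnaround = completion − arrival: T1=2, T2=8, T3=7
Total turnaround = 2 + 8 + 7 = 17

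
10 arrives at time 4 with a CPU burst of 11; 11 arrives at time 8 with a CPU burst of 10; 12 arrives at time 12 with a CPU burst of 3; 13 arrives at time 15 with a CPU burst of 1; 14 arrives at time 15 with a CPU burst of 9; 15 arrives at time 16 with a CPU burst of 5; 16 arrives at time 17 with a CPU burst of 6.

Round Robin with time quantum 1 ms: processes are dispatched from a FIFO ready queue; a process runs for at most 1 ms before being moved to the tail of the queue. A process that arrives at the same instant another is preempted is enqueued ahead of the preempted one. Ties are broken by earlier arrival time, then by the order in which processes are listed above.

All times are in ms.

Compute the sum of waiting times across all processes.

127

Timeline: | idle 0-4 | 10 4-8 | 11 8-9 | 10 9-10 | 11 10-11 | 10 11-12 | 11 12-13 | 12 13-14 | 10 14-15 | 11 15-16 | 12 16-17 | 13 17-18 | 14 18-19 | 10 19-20 | 15 20-21 | 11 21-22 | 16 22-23 | 12 23-24 | 14 24-25 | 10 25-26 | 15 26-27 | 11 27-28 | 16 28-29 | 14 29-30 | 10 30-31 | 15 31-32 | 11 32-33 | 16 33-34 | 14 34-35 | 10 35-36 | 15 36-37 | 11 37-38 | 16 38-39 | 14 39-40 | 15 40-41 | 11 41-42 | 16 42-43 | 14 43-44 | 11 44-45 | 16 45-46 | 14 46-49 |
Completion: 10=36  11=45  12=24  13=18  14=49  15=41  16=46
Turnaround (C−A): 10=32  11=37  12=12  13=3  14=34  15=25  16=29
Waiting = turnaround − burst: 10=21, 11=27, 12=9, 13=2, 14=25, 15=20, 16=23
Total waiting = 21 + 27 + 9 + 2 + 25 + 20 + 23 = 127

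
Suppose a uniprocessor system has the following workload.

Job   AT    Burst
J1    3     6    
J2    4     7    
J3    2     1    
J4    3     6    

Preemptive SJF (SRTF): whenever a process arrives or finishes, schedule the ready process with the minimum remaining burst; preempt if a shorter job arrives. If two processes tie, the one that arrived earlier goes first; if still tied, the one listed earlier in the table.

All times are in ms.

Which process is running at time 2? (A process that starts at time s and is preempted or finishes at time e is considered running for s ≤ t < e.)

Timeline: | idle 0-2 | J3 2-3 | J1 3-9 | J4 9-15 | J2 15-22 |
Completion: J1=9  J2=22  J3=3  J4=15

J3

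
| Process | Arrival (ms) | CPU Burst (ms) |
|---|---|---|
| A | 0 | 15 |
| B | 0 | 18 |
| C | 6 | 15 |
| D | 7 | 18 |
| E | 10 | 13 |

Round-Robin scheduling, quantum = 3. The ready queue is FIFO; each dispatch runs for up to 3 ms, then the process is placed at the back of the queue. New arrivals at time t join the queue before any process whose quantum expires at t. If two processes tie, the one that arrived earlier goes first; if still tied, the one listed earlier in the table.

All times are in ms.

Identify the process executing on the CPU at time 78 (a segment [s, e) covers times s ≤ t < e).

Timeline: | A 0-3 | B 3-6 | A 6-9 | C 9-12 | B 12-15 | D 15-18 | A 18-21 | E 21-24 | C 24-27 | B 27-30 | D 30-33 | A 33-36 | E 36-39 | C 39-42 | B 42-45 | D 45-48 | A 48-51 | E 51-54 | C 54-57 | B 57-60 | D 60-63 | E 63-66 | C 66-69 | B 69-72 | D 72-75 | E 75-76 | D 76-79 |
Completion: A=51  B=72  C=69  D=79  E=76
Turnaround (C−A): A=51  B=72  C=63  D=72  E=66

D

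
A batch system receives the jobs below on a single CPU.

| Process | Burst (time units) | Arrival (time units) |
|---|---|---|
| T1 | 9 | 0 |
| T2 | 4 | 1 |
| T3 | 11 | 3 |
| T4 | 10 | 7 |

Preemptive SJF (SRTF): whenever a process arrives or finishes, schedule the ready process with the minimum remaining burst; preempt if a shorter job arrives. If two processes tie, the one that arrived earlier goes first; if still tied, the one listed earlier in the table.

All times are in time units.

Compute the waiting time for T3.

20

Gantt: | T1 0-1 | T2 1-5 | T1 5-13 | T4 13-23 | T3 23-34 |
Completion: T1=13  T2=5  T3=34  T4=23
Waiting(T3) = turnaround − burst = 31 − 11 = 20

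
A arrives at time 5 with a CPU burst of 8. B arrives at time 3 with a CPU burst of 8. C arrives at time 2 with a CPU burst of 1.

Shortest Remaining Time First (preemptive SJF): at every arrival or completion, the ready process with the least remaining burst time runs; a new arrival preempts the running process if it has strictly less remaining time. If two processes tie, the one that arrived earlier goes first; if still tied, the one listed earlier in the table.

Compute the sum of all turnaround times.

23

Schedule: | idle 0-2 | C 2-3 | B 3-11 | A 11-19 |
Completion: A=19  B=11  C=3
Turnaround = completion − arrival: A=14, B=8, C=1
Total turnaround = 14 + 8 + 1 = 23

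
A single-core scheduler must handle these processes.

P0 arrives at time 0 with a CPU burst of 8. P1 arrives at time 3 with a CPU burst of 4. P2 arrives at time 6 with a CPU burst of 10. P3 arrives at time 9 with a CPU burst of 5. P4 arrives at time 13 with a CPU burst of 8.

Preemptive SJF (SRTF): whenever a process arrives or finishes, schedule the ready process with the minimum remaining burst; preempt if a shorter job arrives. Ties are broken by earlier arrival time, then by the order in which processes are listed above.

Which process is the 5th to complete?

Gantt: | P0 0-3 | P1 3-7 | P0 7-12 | P3 12-17 | P4 17-25 | P2 25-35 |
Completion: P0=12  P1=7  P2=35  P3=17  P4=25
Finish order: P1 → P0 → P3 → P4 → P2

P2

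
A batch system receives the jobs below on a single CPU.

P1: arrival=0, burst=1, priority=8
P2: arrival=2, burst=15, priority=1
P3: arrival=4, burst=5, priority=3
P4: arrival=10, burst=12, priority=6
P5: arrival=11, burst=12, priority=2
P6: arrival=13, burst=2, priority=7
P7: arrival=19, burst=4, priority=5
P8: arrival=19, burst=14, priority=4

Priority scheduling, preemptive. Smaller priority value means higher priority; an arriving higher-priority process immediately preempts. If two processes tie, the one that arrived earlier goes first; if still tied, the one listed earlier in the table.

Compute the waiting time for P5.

Schedule: | P1 0-1 | idle 1-2 | P2 2-17 | P5 17-29 | P3 29-34 | P8 34-48 | P7 48-52 | P4 52-64 | P6 64-66 |
Completion: P1=1  P2=17  P3=34  P4=64  P5=29  P6=66  P7=52  P8=48
Turnaround (C−A): P1=1  P2=15  P3=30  P4=54  P5=18  P6=53  P7=33  P8=29
Waiting(P5) = turnaround − burst = 18 − 12 = 6

6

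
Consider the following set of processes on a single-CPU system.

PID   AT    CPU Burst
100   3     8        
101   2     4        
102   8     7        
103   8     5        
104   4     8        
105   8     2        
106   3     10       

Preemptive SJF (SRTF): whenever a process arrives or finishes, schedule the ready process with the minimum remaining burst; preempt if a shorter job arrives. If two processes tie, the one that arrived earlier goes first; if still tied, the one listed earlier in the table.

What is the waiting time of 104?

24

Gantt: | idle 0-2 | 101 2-6 | 100 6-8 | 105 8-10 | 103 10-15 | 100 15-21 | 102 21-28 | 104 28-36 | 106 36-46 |
Completion: 100=21  101=6  102=28  103=15  104=36  105=10  106=46
Turnaround (C−A): 100=18  101=4  102=20  103=7  104=32  105=2  106=43
Waiting(104) = turnaround − burst = 32 − 8 = 24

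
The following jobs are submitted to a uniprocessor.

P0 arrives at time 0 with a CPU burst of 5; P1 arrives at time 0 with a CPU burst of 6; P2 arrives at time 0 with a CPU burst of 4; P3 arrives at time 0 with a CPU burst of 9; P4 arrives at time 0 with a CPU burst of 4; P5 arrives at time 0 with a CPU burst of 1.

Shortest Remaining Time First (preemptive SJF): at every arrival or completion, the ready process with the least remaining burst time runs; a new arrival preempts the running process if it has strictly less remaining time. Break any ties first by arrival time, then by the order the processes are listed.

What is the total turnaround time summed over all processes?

78

Schedule: | P5 0-1 | P2 1-5 | P4 5-9 | P0 9-14 | P1 14-20 | P3 20-29 |
Completion: P0=14  P1=20  P2=5  P3=29  P4=9  P5=1
Turnaround (C−A): P0=14  P1=20  P2=5  P3=29  P4=9  P5=1
Turnaround = completion − arrival: P0=14, P1=20, P2=5, P3=29, P4=9, P5=1
Total turnaround = 14 + 20 + 5 + 29 + 9 + 1 = 78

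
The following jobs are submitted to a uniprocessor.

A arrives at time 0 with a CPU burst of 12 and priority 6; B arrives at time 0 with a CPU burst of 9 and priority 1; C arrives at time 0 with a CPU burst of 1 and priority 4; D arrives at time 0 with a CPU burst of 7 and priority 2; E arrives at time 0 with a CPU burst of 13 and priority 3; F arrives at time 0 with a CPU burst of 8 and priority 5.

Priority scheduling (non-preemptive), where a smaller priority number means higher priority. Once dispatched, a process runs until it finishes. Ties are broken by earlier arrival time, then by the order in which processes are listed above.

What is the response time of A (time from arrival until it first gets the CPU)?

Schedule: | B 0-9 | D 9-16 | E 16-29 | C 29-30 | F 30-38 | A 38-50 |
Completion: A=50  B=9  C=30  D=16  E=29  F=38
Response(A) = first start − arrival = 38 − 0 = 38

38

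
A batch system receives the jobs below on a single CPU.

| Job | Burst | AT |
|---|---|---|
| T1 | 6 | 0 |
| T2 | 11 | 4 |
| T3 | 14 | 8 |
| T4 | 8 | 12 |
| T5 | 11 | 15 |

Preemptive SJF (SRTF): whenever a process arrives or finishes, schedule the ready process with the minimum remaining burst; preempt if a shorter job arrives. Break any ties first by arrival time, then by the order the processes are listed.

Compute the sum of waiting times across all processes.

45

Timeline: | T1 0-6 | T2 6-17 | T4 17-25 | T5 25-36 | T3 36-50 |
Completion: T1=6  T2=17  T3=50  T4=25  T5=36
Waiting = turnaround − burst: T1=0, T2=2, T3=28, T4=5, T5=10
Total waiting = 0 + 2 + 28 + 5 + 10 = 45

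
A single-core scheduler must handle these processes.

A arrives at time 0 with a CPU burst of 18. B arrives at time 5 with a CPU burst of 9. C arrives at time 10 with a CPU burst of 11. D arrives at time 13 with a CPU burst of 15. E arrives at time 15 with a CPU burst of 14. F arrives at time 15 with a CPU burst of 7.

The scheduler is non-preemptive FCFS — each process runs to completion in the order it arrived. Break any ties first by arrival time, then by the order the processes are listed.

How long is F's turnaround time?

59

Timeline: | A 0-18 | B 18-27 | C 27-38 | D 38-53 | E 53-67 | F 67-74 |
Completion: A=18  B=27  C=38  D=53  E=67  F=74
Turnaround (C−A): A=18  B=22  C=28  D=40  E=52  F=59
Turnaround(F) = completion − arrival = 74 − 15 = 59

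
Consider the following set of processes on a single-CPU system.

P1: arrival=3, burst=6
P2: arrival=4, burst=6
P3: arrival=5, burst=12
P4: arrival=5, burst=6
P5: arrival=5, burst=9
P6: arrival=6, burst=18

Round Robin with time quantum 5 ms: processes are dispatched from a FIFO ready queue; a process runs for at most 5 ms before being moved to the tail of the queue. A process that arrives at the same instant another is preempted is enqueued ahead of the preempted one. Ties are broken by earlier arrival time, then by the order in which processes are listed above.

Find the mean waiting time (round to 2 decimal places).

30.33

Schedule: | idle 0-3 | P1 3-8 | P2 8-13 | P3 13-18 | P4 18-23 | P5 23-28 | P6 28-33 | P1 33-34 | P2 34-35 | P3 35-40 | P4 40-41 | P5 41-45 | P6 45-50 | P3 50-52 | P6 52-60 |
Completion: P1=34  P2=35  P3=52  P4=41  P5=45  P6=60
Turnaround (C−A): P1=31  P2=31  P3=47  P4=36  P5=40  P6=54
Waiting times: P1=25, P2=25, P3=35, P4=30, P5=31, P6=36
Average waiting = (25+25+35+30+31+36) / 6 = 182/6 = 30.33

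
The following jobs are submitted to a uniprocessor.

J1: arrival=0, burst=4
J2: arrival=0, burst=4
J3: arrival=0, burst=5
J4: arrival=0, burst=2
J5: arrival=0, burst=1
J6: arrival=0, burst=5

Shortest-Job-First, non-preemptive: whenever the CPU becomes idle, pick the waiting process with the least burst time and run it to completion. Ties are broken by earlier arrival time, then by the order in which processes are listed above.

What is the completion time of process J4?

Timeline: | J5 0-1 | J4 1-3 | J1 3-7 | J2 7-11 | J3 11-16 | J6 16-21 |
Completion: J1=7  J2=11  J3=16  J4=3  J5=1  J6=21

3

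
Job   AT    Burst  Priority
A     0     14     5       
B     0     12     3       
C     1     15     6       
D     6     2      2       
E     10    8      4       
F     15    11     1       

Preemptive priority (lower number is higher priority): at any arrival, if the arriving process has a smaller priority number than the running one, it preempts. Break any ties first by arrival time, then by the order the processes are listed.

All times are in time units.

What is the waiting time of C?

46

Timeline: | B 0-6 | D 6-8 | B 8-14 | E 14-15 | F 15-26 | E 26-33 | A 33-47 | C 47-62 |
Completion: A=47  B=14  C=62  D=8  E=33  F=26
Turnaround (C−A): A=47  B=14  C=61  D=2  E=23  F=11
Waiting(C) = turnaround − burst = 61 − 15 = 46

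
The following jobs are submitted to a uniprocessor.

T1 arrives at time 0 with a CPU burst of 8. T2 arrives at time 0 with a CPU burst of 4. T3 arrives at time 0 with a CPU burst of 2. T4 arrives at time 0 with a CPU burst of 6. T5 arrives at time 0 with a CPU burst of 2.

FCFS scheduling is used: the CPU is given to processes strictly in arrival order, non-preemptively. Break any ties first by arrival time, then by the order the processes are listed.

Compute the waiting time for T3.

Schedule: | T1 0-8 | T2 8-12 | T3 12-14 | T4 14-20 | T5 20-22 |
Completion: T1=8  T2=12  T3=14  T4=20  T5=22
Turnaround (C−A): T1=8  T2=12  T3=14  T4=20  T5=22
Waiting(T3) = turnaround − burst = 14 − 2 = 12

12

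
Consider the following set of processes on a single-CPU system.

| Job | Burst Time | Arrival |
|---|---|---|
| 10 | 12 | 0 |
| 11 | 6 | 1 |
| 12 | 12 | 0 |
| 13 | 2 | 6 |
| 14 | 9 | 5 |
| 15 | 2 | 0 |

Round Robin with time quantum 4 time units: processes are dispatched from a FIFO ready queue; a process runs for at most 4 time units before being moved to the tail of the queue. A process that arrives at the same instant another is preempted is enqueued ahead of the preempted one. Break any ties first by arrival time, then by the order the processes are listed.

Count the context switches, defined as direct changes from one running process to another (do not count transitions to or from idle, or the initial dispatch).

Gantt: | 10 0-4 | 12 4-8 | 15 8-10 | 11 10-14 | 10 14-18 | 14 18-22 | 13 22-24 | 12 24-28 | 11 28-30 | 10 30-34 | 14 34-38 | 12 38-42 | 14 42-43 |
Completion: 10=34  11=30  12=42  13=24  14=43  15=10
Turnaround (C−A): 10=34  11=29  12=42  13=18  14=38  15=10

12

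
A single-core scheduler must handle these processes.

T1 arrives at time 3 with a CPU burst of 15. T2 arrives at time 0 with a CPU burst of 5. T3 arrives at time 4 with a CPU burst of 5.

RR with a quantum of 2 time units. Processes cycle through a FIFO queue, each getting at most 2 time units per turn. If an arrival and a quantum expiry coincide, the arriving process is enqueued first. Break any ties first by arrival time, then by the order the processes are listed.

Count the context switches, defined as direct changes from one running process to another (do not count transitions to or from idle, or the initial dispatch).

Timeline: | T2 0-4 | T1 4-6 | T3 6-8 | T2 8-9 | T1 9-11 | T3 11-13 | T1 13-15 | T3 15-16 | T1 16-25 |
Completion: T1=25  T2=9  T3=16
Turnaround (C−A): T1=22  T2=9  T3=12

8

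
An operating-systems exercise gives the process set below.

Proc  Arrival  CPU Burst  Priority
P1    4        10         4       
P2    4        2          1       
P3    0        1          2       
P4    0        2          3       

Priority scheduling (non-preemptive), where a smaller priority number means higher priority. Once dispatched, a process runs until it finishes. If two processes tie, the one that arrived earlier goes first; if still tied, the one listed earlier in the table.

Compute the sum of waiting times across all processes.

3

Schedule: | P3 0-1 | P4 1-3 | idle 3-4 | P2 4-6 | P1 6-16 |
Completion: P1=16  P2=6  P3=1  P4=3
Turnaround (C−A): P1=12  P2=2  P3=1  P4=3
Waiting = turnaround − burst: P1=2, P2=0, P3=0, P4=1
Total waiting = 2 + 0 + 0 + 1 = 3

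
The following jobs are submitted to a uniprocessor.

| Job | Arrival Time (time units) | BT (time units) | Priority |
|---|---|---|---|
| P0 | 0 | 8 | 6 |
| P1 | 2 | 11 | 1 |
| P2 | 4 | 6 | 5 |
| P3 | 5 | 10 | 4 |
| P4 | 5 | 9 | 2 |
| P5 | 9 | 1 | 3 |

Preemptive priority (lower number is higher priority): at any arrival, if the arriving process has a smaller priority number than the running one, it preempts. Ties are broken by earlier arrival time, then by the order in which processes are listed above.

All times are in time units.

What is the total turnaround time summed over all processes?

Schedule: | P0 0-2 | P1 2-13 | P4 13-22 | P5 22-23 | P3 23-33 | P2 33-39 | P0 39-45 |
Completion: P0=45  P1=13  P2=39  P3=33  P4=22  P5=23
Turnaround = completion − arrival: P0=45, P1=11, P2=35, P3=28, P4=17, P5=14
Total turnaround = 45 + 11 + 35 + 28 + 17 + 14 = 150

150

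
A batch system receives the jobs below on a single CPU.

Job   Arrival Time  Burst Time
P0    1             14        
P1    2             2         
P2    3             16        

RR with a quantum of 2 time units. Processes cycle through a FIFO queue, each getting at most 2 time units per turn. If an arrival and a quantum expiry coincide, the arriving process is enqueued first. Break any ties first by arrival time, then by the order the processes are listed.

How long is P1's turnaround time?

Schedule: | idle 0-1 | P0 1-3 | P1 3-5 | P2 5-7 | P0 7-9 | P2 9-11 | P0 11-13 | P2 13-15 | P0 15-17 | P2 17-19 | P0 19-21 | P2 21-23 | P0 23-25 | P2 25-27 | P0 27-29 | P2 29-33 |
Completion: P0=29  P1=5  P2=33
Turnaround (C−A): P0=28  P1=3  P2=30
Turnaround(P1) = completion − arrival = 5 − 2 = 3

3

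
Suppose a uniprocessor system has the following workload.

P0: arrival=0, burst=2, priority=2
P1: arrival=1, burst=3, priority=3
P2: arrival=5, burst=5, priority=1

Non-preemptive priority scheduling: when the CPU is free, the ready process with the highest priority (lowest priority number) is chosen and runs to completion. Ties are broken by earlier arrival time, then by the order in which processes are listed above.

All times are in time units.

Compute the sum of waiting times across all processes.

1

Schedule: | P0 0-2 | P1 2-5 | P2 5-10 |
Completion: P0=2  P1=5  P2=10
Turnaround (C−A): P0=2  P1=4  P2=5
Waiting = turnaround − burst: P0=0, P1=1, P2=0
Total waiting = 0 + 1 + 0 = 1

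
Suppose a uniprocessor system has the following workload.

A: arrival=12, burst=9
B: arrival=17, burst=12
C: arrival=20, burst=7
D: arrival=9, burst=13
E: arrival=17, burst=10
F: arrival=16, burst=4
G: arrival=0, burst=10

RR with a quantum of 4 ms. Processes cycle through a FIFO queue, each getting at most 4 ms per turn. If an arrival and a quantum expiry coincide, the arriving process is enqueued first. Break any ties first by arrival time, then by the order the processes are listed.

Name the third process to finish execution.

A

Schedule: | G 0-10 | D 10-14 | A 14-18 | D 18-22 | F 22-26 | B 26-30 | E 30-34 | A 34-38 | C 38-42 | D 42-46 | B 46-50 | E 50-54 | A 54-55 | C 55-58 | D 58-59 | B 59-63 | E 63-65 |
Completion: A=55  B=63  C=58  D=59  E=65  F=26  G=10
Turnaround (C−A): A=43  B=46  C=38  D=50  E=48  F=10  G=10
Finish order: G → F → A → C → D → B → E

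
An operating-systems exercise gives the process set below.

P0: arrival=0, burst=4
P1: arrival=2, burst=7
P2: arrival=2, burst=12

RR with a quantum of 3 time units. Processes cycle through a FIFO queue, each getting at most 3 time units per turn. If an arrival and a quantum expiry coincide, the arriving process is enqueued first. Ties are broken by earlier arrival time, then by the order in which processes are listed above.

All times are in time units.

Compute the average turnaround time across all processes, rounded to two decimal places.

15.33

Gantt: | P0 0-3 | P1 3-6 | P2 6-9 | P0 9-10 | P1 10-13 | P2 13-16 | P1 16-17 | P2 17-23 |
Completion: P0=10  P1=17  P2=23
Turnaround times: P0=10, P1=15, P2=21
Average turnaround = (10+15+21) / 3 = 46/3 = 15.33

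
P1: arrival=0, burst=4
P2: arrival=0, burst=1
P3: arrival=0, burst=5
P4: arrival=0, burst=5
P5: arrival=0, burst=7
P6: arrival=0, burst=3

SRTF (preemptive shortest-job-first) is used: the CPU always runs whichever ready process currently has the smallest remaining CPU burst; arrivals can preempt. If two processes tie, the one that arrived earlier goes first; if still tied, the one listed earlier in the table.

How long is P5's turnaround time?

Schedule: | P2 0-1 | P6 1-4 | P1 4-8 | P3 8-13 | P4 13-18 | P5 18-25 |
Completion: P1=8  P2=1  P3=13  P4=18  P5=25  P6=4
Turnaround(P5) = completion − arrival = 25 − 0 = 25

25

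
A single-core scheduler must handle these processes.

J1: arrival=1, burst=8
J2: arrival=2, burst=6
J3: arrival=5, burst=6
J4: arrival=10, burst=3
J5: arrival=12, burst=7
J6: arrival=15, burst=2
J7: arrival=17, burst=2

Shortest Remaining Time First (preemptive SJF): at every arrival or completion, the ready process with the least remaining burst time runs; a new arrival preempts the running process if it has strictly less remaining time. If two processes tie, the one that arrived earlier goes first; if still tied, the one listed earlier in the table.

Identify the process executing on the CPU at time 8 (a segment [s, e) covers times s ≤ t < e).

J3

Schedule: | idle 0-1 | J1 1-2 | J2 2-8 | J3 8-10 | J4 10-13 | J3 13-17 | J6 17-19 | J7 19-21 | J1 21-28 | J5 28-35 |
Completion: J1=28  J2=8  J3=17  J4=13  J5=35  J6=19  J7=21
Turnaround (C−A): J1=27  J2=6  J3=12  J4=3  J5=23  J6=4  J7=4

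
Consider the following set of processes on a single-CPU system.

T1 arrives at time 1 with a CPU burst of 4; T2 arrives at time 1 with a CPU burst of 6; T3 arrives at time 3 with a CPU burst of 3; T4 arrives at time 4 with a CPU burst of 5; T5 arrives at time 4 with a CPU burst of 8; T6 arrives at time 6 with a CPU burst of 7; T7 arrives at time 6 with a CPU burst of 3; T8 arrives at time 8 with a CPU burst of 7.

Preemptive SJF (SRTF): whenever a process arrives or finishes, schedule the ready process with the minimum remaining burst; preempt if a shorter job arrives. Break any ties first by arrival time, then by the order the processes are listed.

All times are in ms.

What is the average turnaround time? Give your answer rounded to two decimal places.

17.25

Gantt: | idle 0-1 | T1 1-5 | T3 5-8 | T7 8-11 | T4 11-16 | T2 16-22 | T6 22-29 | T8 29-36 | T5 36-44 |
Completion: T1=5  T2=22  T3=8  T4=16  T5=44  T6=29  T7=11  T8=36
Turnaround times: T1=4, T2=21, T3=5, T4=12, T5=40, T6=23, T7=5, T8=28
Average turnaround = (4+21+5+12+40+23+5+28) / 8 = 138/8 = 17.25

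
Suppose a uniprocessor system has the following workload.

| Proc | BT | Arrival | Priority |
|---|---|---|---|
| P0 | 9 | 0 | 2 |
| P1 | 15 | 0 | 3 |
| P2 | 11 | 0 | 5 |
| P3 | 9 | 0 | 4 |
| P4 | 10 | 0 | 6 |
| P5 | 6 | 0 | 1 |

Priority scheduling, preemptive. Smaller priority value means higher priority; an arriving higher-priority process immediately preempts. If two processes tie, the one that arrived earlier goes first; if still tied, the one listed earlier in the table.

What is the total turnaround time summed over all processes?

200

Timeline: | P5 0-6 | P0 6-15 | P1 15-30 | P3 30-39 | P2 39-50 | P4 50-60 |
Completion: P0=15  P1=30  P2=50  P3=39  P4=60  P5=6
Turnaround (C−A): P0=15  P1=30  P2=50  P3=39  P4=60  P5=6
Turnaround = completion − arrival: P0=15, P1=30, P2=50, P3=39, P4=60, P5=6
Total turnaround = 15 + 30 + 50 + 39 + 60 + 6 = 200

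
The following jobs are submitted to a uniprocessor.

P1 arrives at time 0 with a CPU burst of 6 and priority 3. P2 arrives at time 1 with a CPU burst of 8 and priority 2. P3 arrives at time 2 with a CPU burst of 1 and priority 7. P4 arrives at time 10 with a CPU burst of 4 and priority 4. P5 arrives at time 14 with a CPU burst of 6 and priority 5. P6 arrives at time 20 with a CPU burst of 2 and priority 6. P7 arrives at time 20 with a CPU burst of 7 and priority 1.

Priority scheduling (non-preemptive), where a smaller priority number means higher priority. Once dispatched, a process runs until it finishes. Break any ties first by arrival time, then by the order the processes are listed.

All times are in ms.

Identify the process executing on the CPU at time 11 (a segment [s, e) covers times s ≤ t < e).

P2

Gantt: | P1 0-6 | P2 6-14 | P4 14-18 | P5 18-24 | P7 24-31 | P6 31-33 | P3 33-34 |
Completion: P1=6  P2=14  P3=34  P4=18  P5=24  P6=33  P7=31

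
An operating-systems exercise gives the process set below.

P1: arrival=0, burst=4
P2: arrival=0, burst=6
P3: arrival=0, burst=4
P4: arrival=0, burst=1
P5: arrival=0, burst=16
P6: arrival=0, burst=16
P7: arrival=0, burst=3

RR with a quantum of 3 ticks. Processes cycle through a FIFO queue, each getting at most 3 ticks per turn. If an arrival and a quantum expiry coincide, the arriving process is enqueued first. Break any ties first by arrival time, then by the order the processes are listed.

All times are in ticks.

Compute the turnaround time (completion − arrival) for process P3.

Schedule: | P1 0-3 | P2 3-6 | P3 6-9 | P4 9-10 | P5 10-13 | P6 13-16 | P7 16-19 | P1 19-20 | P2 20-23 | P3 23-24 | P5 24-27 | P6 27-30 | P5 30-33 | P6 33-36 | P5 36-39 | P6 39-42 | P5 42-45 | P6 45-48 | P5 48-49 | P6 49-50 |
Completion: P1=20  P2=23  P3=24  P4=10  P5=49  P6=50  P7=19
Turnaround (C−A): P1=20  P2=23  P3=24  P4=10  P5=49  P6=50  P7=19
Turnaround(P3) = completion − arrival = 24 − 0 = 24

24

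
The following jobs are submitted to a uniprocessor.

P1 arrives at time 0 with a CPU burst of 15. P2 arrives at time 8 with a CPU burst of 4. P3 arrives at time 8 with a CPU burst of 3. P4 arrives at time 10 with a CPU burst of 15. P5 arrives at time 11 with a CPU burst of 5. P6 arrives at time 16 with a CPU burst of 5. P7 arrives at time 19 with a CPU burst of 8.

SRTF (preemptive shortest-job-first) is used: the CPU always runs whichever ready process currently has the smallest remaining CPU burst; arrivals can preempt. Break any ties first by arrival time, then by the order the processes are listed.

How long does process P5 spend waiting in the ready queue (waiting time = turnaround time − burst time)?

Schedule: | P1 0-8 | P3 8-11 | P2 11-15 | P5 15-20 | P6 20-25 | P1 25-32 | P7 32-40 | P4 40-55 |
Completion: P1=32  P2=15  P3=11  P4=55  P5=20  P6=25  P7=40
Turnaround (C−A): P1=32  P2=7  P3=3  P4=45  P5=9  P6=9  P7=21
Waiting(P5) = turnaround − burst = 9 − 5 = 4

4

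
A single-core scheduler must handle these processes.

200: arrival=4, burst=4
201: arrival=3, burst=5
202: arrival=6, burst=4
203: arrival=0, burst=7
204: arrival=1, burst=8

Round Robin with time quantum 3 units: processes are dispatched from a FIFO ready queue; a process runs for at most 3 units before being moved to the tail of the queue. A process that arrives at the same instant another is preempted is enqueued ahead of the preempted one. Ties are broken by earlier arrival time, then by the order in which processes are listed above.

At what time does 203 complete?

Gantt: | 203 0-3 | 204 3-6 | 201 6-9 | 203 9-12 | 200 12-15 | 202 15-18 | 204 18-21 | 201 21-23 | 203 23-24 | 200 24-25 | 202 25-26 | 204 26-28 |
Completion: 200=25  201=23  202=26  203=24  204=28
Turnaround (C−A): 200=21  201=20  202=20  203=24  204=27

24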